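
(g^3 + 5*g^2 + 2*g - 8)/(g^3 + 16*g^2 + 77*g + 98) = (g^2 + 3*g - 4)/(g^2 + 14*g + 49)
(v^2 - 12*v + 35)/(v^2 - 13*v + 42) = (v - 5)/(v - 6)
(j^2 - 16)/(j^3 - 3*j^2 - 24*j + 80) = (j + 4)/(j^2 + j - 20)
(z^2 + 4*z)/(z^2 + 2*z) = (z + 4)/(z + 2)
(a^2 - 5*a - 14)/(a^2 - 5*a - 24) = (-a^2 + 5*a + 14)/(-a^2 + 5*a + 24)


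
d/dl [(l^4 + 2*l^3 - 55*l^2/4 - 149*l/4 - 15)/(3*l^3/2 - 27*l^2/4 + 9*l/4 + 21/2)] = 2*(4*l^6 - 36*l^5 + 37*l^4 + 434*l^3 - 405*l^2 - 1310*l - 953)/(3*(4*l^6 - 36*l^5 + 93*l^4 + 2*l^3 - 243*l^2 + 84*l + 196))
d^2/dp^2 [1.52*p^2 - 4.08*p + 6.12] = 3.04000000000000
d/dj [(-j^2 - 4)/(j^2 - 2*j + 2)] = 2*(j^2 + 2*j - 4)/(j^4 - 4*j^3 + 8*j^2 - 8*j + 4)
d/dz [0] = 0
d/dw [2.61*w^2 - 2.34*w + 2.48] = 5.22*w - 2.34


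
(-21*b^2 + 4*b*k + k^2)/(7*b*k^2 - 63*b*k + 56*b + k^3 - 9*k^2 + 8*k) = (-3*b + k)/(k^2 - 9*k + 8)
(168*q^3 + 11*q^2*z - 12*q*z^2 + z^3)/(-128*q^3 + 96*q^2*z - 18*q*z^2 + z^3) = (-21*q^2 - 4*q*z + z^2)/(16*q^2 - 10*q*z + z^2)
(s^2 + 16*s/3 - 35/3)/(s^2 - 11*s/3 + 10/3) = (s + 7)/(s - 2)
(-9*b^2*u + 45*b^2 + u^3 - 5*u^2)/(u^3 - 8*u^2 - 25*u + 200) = (-9*b^2 + u^2)/(u^2 - 3*u - 40)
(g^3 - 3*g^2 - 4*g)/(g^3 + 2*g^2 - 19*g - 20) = g/(g + 5)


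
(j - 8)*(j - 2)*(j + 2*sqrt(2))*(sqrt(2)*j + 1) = sqrt(2)*j^4 - 10*sqrt(2)*j^3 + 5*j^3 - 50*j^2 + 18*sqrt(2)*j^2 - 20*sqrt(2)*j + 80*j + 32*sqrt(2)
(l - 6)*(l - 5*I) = l^2 - 6*l - 5*I*l + 30*I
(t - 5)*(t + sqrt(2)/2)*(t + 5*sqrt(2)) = t^3 - 5*t^2 + 11*sqrt(2)*t^2/2 - 55*sqrt(2)*t/2 + 5*t - 25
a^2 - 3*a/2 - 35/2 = (a - 5)*(a + 7/2)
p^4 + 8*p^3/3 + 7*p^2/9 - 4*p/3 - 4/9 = (p - 2/3)*(p + 1/3)*(p + 1)*(p + 2)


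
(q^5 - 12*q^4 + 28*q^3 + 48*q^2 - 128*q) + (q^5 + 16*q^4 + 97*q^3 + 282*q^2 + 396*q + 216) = 2*q^5 + 4*q^4 + 125*q^3 + 330*q^2 + 268*q + 216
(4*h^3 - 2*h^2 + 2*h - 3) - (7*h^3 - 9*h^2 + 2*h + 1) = -3*h^3 + 7*h^2 - 4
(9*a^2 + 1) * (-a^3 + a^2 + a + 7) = -9*a^5 + 9*a^4 + 8*a^3 + 64*a^2 + a + 7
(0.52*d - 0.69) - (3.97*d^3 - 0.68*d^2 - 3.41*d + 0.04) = -3.97*d^3 + 0.68*d^2 + 3.93*d - 0.73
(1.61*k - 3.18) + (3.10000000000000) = 1.61*k - 0.0800000000000001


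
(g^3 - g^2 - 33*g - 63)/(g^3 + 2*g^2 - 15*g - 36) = (g - 7)/(g - 4)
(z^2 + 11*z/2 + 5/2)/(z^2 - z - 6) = (z^2 + 11*z/2 + 5/2)/(z^2 - z - 6)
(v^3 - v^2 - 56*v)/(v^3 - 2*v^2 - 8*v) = (-v^2 + v + 56)/(-v^2 + 2*v + 8)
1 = 1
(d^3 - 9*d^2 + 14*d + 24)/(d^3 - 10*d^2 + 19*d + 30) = (d - 4)/(d - 5)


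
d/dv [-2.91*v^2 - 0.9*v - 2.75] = -5.82*v - 0.9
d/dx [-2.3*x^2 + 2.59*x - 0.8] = 2.59 - 4.6*x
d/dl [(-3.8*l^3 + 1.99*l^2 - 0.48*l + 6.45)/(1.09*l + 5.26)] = (-8.284*l^3 - 57.7949*l^2 + 20.9348*l - 9.5553)/(1.1881*l^2 + 11.4668*l + 27.6676)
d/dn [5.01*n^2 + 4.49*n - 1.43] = 10.02*n + 4.49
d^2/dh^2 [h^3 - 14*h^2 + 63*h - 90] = 6*h - 28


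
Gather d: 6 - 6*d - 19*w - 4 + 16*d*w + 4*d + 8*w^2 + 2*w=d*(16*w - 2) + 8*w^2 - 17*w + 2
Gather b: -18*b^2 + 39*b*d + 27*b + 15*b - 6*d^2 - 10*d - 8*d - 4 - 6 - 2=-18*b^2 + b*(39*d + 42) - 6*d^2 - 18*d - 12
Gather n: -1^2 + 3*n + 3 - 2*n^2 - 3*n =2 - 2*n^2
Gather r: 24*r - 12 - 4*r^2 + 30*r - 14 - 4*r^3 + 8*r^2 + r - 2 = -4*r^3 + 4*r^2 + 55*r - 28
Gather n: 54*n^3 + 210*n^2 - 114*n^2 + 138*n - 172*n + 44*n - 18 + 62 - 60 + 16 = 54*n^3 + 96*n^2 + 10*n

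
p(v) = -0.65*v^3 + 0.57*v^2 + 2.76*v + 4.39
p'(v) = -1.95*v^2 + 1.14*v + 2.76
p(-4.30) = 54.74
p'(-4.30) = -38.20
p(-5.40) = 108.46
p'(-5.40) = -60.26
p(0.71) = 6.40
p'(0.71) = 2.59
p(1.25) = 7.46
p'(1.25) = 1.14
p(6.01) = -99.54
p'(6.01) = -60.82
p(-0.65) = 3.02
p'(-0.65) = 1.20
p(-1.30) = 3.19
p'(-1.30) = -2.02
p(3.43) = -5.67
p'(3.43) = -16.27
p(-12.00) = 1176.55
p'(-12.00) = -291.72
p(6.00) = -98.93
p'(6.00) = -60.60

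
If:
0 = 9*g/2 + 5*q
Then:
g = -10*q/9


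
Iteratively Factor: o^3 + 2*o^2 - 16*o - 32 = (o + 4)*(o^2 - 2*o - 8) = (o + 2)*(o + 4)*(o - 4)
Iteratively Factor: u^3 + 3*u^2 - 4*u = (u + 4)*(u^2 - u) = (u - 1)*(u + 4)*(u)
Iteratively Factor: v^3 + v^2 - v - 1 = (v + 1)*(v^2 - 1) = (v + 1)^2*(v - 1)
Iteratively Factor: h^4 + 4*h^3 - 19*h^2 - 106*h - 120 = (h + 2)*(h^3 + 2*h^2 - 23*h - 60) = (h - 5)*(h + 2)*(h^2 + 7*h + 12) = (h - 5)*(h + 2)*(h + 3)*(h + 4)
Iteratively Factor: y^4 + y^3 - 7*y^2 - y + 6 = (y + 3)*(y^3 - 2*y^2 - y + 2) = (y - 2)*(y + 3)*(y^2 - 1) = (y - 2)*(y - 1)*(y + 3)*(y + 1)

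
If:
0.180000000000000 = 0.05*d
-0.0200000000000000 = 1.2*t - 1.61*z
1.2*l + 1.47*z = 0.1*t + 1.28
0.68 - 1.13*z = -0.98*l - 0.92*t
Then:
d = 3.60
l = -0.86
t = 2.31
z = 1.73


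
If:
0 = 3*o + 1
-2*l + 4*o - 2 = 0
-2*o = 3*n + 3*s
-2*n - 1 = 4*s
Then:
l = -5/3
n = 17/18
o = -1/3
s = -13/18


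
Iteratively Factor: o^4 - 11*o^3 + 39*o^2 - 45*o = (o)*(o^3 - 11*o^2 + 39*o - 45) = o*(o - 3)*(o^2 - 8*o + 15) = o*(o - 3)^2*(o - 5)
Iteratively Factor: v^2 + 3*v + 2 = (v + 2)*(v + 1)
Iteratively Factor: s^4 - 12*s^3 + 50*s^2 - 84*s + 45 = (s - 1)*(s^3 - 11*s^2 + 39*s - 45) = (s - 5)*(s - 1)*(s^2 - 6*s + 9) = (s - 5)*(s - 3)*(s - 1)*(s - 3)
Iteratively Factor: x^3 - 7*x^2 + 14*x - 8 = (x - 2)*(x^2 - 5*x + 4) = (x - 2)*(x - 1)*(x - 4)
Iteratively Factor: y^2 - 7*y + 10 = (y - 2)*(y - 5)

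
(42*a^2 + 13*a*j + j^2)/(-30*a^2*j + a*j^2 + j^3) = (-7*a - j)/(j*(5*a - j))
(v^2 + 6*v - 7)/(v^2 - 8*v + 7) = (v + 7)/(v - 7)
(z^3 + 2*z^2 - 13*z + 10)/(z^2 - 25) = (z^2 - 3*z + 2)/(z - 5)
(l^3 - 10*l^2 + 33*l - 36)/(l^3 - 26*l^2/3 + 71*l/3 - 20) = 3*(l - 3)/(3*l - 5)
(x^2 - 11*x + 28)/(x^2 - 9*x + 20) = (x - 7)/(x - 5)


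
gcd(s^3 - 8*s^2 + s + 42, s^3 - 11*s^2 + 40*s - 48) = s - 3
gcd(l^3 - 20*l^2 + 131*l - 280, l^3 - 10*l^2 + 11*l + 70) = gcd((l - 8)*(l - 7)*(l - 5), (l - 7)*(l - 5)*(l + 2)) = l^2 - 12*l + 35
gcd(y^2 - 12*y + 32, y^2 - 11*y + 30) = 1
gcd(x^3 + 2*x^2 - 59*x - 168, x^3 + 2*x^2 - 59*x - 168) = x^3 + 2*x^2 - 59*x - 168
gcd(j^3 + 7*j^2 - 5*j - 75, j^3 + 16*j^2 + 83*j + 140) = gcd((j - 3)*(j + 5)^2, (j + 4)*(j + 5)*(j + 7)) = j + 5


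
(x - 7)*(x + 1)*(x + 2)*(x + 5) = x^4 + x^3 - 39*x^2 - 109*x - 70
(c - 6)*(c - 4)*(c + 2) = c^3 - 8*c^2 + 4*c + 48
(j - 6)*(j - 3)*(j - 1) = j^3 - 10*j^2 + 27*j - 18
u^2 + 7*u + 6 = (u + 1)*(u + 6)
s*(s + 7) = s^2 + 7*s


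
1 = 1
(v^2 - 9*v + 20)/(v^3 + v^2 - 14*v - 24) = (v - 5)/(v^2 + 5*v + 6)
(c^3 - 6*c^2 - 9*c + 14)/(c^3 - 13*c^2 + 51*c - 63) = (c^2 + c - 2)/(c^2 - 6*c + 9)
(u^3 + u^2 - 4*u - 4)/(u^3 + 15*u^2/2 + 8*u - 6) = 2*(u^2 - u - 2)/(2*u^2 + 11*u - 6)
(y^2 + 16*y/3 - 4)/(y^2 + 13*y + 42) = (y - 2/3)/(y + 7)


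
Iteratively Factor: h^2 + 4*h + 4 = (h + 2)*(h + 2)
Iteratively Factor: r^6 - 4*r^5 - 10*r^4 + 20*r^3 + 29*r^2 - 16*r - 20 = (r + 1)*(r^5 - 5*r^4 - 5*r^3 + 25*r^2 + 4*r - 20) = (r - 5)*(r + 1)*(r^4 - 5*r^2 + 4) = (r - 5)*(r + 1)^2*(r^3 - r^2 - 4*r + 4) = (r - 5)*(r - 2)*(r + 1)^2*(r^2 + r - 2) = (r - 5)*(r - 2)*(r - 1)*(r + 1)^2*(r + 2)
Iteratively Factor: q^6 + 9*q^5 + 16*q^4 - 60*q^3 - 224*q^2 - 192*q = (q + 4)*(q^5 + 5*q^4 - 4*q^3 - 44*q^2 - 48*q) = (q + 2)*(q + 4)*(q^4 + 3*q^3 - 10*q^2 - 24*q) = (q + 2)^2*(q + 4)*(q^3 + q^2 - 12*q) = q*(q + 2)^2*(q + 4)*(q^2 + q - 12) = q*(q - 3)*(q + 2)^2*(q + 4)*(q + 4)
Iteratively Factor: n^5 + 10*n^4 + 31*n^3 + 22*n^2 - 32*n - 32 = (n + 2)*(n^4 + 8*n^3 + 15*n^2 - 8*n - 16) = (n + 2)*(n + 4)*(n^3 + 4*n^2 - n - 4) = (n + 2)*(n + 4)^2*(n^2 - 1) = (n + 1)*(n + 2)*(n + 4)^2*(n - 1)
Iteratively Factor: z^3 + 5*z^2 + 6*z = (z + 3)*(z^2 + 2*z) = (z + 2)*(z + 3)*(z)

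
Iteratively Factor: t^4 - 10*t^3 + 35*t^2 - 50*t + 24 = (t - 1)*(t^3 - 9*t^2 + 26*t - 24) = (t - 2)*(t - 1)*(t^2 - 7*t + 12) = (t - 4)*(t - 2)*(t - 1)*(t - 3)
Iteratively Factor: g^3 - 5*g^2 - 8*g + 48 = (g - 4)*(g^2 - g - 12) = (g - 4)*(g + 3)*(g - 4)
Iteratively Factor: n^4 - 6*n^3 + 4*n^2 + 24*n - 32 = (n + 2)*(n^3 - 8*n^2 + 20*n - 16) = (n - 4)*(n + 2)*(n^2 - 4*n + 4) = (n - 4)*(n - 2)*(n + 2)*(n - 2)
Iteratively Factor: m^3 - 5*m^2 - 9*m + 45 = (m - 5)*(m^2 - 9) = (m - 5)*(m + 3)*(m - 3)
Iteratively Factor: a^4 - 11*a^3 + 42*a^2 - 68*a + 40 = (a - 2)*(a^3 - 9*a^2 + 24*a - 20) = (a - 2)^2*(a^2 - 7*a + 10) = (a - 5)*(a - 2)^2*(a - 2)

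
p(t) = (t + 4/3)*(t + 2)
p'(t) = 2*t + 10/3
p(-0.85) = 0.56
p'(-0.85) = 1.63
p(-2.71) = 0.98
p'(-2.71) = -2.09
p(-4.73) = 9.27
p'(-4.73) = -6.13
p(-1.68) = -0.11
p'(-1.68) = -0.03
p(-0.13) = 2.25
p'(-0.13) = 3.07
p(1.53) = 10.11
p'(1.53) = 6.39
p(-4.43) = 7.52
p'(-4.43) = -5.53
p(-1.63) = -0.11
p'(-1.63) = 0.07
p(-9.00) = 53.67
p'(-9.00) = -14.67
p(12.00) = 186.67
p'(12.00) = 27.33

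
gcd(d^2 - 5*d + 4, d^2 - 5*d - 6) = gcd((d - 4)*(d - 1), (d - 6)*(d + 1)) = 1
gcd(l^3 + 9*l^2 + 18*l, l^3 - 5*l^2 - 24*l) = l^2 + 3*l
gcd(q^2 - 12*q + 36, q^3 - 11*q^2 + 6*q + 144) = q - 6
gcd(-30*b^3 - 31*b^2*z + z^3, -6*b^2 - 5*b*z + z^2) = -6*b^2 - 5*b*z + z^2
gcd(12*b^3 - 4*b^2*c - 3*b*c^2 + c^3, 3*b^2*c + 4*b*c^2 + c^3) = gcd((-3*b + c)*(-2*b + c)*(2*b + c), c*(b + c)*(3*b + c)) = 1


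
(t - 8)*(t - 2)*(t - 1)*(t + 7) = t^4 - 4*t^3 - 51*t^2 + 166*t - 112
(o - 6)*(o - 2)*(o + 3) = o^3 - 5*o^2 - 12*o + 36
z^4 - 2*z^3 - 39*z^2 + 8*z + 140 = (z - 7)*(z - 2)*(z + 2)*(z + 5)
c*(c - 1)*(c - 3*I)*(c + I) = c^4 - c^3 - 2*I*c^3 + 3*c^2 + 2*I*c^2 - 3*c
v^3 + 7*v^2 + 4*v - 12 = (v - 1)*(v + 2)*(v + 6)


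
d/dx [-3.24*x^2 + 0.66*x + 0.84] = 0.66 - 6.48*x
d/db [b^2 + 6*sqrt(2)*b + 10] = 2*b + 6*sqrt(2)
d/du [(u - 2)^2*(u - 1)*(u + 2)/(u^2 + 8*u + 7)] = (2*u^5 + 21*u^4 - 20*u^3 - 91*u^2 - 12*u + 148)/(u^4 + 16*u^3 + 78*u^2 + 112*u + 49)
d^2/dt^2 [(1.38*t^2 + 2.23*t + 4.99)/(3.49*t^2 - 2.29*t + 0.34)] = (-2.8421709430404e-14*t^4 + 76.381442*t^3 + 354.847146*t^2 - 255.160182*t + 44.285462)/(42.508549*t^6 - 83.677287*t^5 + 67.329429*t^4 - 28.312873*t^3 + 6.559314*t^2 - 0.794172*t + 0.039304)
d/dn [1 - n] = -1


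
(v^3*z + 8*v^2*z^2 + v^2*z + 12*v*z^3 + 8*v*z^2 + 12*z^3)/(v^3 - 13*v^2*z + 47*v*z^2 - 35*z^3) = z*(v^3 + 8*v^2*z + v^2 + 12*v*z^2 + 8*v*z + 12*z^2)/(v^3 - 13*v^2*z + 47*v*z^2 - 35*z^3)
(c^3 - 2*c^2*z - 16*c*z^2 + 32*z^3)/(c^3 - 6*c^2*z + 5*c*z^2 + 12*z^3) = (-c^2 - 2*c*z + 8*z^2)/(-c^2 + 2*c*z + 3*z^2)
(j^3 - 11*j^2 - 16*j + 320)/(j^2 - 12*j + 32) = (j^2 - 3*j - 40)/(j - 4)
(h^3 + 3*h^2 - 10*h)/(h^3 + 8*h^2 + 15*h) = (h - 2)/(h + 3)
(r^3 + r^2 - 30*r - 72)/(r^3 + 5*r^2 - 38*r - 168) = (r + 3)/(r + 7)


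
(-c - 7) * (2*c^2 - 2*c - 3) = -2*c^3 - 12*c^2 + 17*c + 21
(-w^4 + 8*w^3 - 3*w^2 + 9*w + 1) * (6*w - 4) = -6*w^5 + 52*w^4 - 50*w^3 + 66*w^2 - 30*w - 4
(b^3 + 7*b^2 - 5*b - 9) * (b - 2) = b^4 + 5*b^3 - 19*b^2 + b + 18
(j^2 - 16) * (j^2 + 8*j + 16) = j^4 + 8*j^3 - 128*j - 256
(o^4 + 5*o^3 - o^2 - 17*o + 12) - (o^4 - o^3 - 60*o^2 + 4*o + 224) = 6*o^3 + 59*o^2 - 21*o - 212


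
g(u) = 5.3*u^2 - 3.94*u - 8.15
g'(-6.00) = -67.54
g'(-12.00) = -131.14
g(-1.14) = 3.23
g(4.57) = 84.53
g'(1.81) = 15.25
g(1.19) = -5.33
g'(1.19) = 8.67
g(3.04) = 28.85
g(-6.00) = 206.29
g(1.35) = -3.81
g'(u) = 10.6*u - 3.94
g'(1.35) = 10.37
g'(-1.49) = -19.73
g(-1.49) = 9.49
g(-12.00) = 802.33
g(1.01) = -6.72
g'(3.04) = 28.28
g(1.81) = 2.08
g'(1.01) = 6.77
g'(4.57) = 44.50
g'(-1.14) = -16.02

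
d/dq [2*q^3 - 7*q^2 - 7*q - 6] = 6*q^2 - 14*q - 7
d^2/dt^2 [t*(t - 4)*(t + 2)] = 6*t - 4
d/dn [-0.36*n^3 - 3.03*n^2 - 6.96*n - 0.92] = -1.08*n^2 - 6.06*n - 6.96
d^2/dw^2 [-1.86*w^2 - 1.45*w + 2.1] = -3.72000000000000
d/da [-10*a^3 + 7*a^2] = 2*a*(7 - 15*a)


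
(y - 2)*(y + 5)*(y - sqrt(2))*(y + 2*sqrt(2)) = y^4 + sqrt(2)*y^3 + 3*y^3 - 14*y^2 + 3*sqrt(2)*y^2 - 10*sqrt(2)*y - 12*y + 40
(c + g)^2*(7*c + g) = 7*c^3 + 15*c^2*g + 9*c*g^2 + g^3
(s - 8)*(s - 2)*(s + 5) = s^3 - 5*s^2 - 34*s + 80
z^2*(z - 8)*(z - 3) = z^4 - 11*z^3 + 24*z^2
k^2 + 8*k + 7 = (k + 1)*(k + 7)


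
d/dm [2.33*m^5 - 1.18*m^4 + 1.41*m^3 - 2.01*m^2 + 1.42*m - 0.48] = 11.65*m^4 - 4.72*m^3 + 4.23*m^2 - 4.02*m + 1.42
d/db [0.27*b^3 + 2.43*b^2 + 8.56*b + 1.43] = 0.81*b^2 + 4.86*b + 8.56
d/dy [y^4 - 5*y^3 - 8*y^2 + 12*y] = 4*y^3 - 15*y^2 - 16*y + 12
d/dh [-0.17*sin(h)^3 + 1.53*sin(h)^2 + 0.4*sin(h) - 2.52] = (-0.51*sin(h)^2 + 3.06*sin(h) + 0.4)*cos(h)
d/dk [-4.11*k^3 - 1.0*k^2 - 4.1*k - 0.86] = -12.33*k^2 - 2.0*k - 4.1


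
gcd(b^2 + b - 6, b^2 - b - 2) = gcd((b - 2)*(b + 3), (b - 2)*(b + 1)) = b - 2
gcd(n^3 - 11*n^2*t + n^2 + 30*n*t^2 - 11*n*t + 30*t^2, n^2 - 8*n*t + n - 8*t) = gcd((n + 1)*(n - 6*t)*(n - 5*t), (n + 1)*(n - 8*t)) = n + 1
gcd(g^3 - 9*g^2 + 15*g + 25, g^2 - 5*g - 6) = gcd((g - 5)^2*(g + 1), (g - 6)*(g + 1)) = g + 1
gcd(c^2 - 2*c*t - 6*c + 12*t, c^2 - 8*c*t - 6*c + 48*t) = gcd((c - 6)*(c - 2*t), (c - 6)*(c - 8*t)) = c - 6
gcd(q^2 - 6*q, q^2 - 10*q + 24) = q - 6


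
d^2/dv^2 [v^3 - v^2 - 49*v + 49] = 6*v - 2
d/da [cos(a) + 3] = -sin(a)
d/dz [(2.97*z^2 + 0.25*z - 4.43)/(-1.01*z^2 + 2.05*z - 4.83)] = (6.341*z^2 - 37.6388*z + 7.874)/(1.0201*z^4 - 4.141*z^3 + 13.9591*z^2 - 19.803*z + 23.3289)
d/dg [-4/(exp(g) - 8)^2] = 8*exp(g)/(exp(g) - 8)^3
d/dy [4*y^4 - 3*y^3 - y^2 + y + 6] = 16*y^3 - 9*y^2 - 2*y + 1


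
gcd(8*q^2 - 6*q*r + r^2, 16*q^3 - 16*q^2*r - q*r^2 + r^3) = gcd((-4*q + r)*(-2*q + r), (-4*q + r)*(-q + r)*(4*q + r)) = 4*q - r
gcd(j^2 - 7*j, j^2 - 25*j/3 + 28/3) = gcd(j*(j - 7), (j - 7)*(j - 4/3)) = j - 7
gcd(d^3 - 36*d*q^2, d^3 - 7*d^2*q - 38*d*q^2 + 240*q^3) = d + 6*q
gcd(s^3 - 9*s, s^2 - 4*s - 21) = s + 3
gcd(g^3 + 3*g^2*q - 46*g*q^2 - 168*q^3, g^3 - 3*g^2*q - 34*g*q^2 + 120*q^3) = g + 6*q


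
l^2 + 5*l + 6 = (l + 2)*(l + 3)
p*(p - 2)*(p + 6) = p^3 + 4*p^2 - 12*p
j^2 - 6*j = j*(j - 6)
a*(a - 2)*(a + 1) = a^3 - a^2 - 2*a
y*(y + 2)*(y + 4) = y^3 + 6*y^2 + 8*y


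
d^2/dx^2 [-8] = 0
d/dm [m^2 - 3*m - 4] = 2*m - 3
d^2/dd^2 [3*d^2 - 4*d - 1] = 6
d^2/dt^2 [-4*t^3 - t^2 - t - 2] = -24*t - 2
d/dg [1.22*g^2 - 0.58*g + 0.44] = 2.44*g - 0.58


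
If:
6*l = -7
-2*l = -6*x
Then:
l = -7/6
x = -7/18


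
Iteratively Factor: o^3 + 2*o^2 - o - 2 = (o - 1)*(o^2 + 3*o + 2) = (o - 1)*(o + 2)*(o + 1)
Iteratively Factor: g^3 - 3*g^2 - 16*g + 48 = (g + 4)*(g^2 - 7*g + 12) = (g - 3)*(g + 4)*(g - 4)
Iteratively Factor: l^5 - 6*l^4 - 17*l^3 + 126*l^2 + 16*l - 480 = (l + 4)*(l^4 - 10*l^3 + 23*l^2 + 34*l - 120) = (l - 4)*(l + 4)*(l^3 - 6*l^2 - l + 30) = (l - 5)*(l - 4)*(l + 4)*(l^2 - l - 6) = (l - 5)*(l - 4)*(l + 2)*(l + 4)*(l - 3)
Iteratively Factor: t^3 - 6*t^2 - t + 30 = (t - 5)*(t^2 - t - 6) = (t - 5)*(t + 2)*(t - 3)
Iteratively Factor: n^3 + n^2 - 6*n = (n + 3)*(n^2 - 2*n) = n*(n + 3)*(n - 2)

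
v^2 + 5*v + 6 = (v + 2)*(v + 3)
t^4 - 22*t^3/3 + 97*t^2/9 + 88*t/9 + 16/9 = (t - 4)^2*(t + 1/3)^2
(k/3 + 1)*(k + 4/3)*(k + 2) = k^3/3 + 19*k^2/9 + 38*k/9 + 8/3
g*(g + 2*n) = g^2 + 2*g*n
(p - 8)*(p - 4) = p^2 - 12*p + 32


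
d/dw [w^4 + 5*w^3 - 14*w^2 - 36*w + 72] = 4*w^3 + 15*w^2 - 28*w - 36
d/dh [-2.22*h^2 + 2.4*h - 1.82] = 2.4 - 4.44*h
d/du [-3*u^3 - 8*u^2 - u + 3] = -9*u^2 - 16*u - 1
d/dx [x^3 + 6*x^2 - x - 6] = 3*x^2 + 12*x - 1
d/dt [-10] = 0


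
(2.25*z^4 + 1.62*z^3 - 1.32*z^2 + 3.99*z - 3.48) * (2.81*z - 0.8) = 6.3225*z^5 + 2.7522*z^4 - 5.0052*z^3 + 12.2679*z^2 - 12.9708*z + 2.784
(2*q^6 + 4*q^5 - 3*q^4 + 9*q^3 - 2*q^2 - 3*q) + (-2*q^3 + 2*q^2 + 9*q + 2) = 2*q^6 + 4*q^5 - 3*q^4 + 7*q^3 + 6*q + 2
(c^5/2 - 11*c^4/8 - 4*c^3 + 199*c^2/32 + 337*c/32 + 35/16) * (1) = c^5/2 - 11*c^4/8 - 4*c^3 + 199*c^2/32 + 337*c/32 + 35/16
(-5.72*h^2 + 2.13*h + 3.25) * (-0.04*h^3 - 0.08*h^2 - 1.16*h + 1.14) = 0.2288*h^5 + 0.3724*h^4 + 6.3348*h^3 - 9.2516*h^2 - 1.3418*h + 3.705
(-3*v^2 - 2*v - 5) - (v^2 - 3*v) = -4*v^2 + v - 5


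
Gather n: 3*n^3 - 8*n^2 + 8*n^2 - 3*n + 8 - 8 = 3*n^3 - 3*n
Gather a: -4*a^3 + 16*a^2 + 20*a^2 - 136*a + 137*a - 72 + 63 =-4*a^3 + 36*a^2 + a - 9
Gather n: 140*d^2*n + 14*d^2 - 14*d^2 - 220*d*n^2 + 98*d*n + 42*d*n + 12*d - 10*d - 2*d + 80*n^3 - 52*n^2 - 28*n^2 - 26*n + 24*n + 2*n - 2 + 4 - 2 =80*n^3 + n^2*(-220*d - 80) + n*(140*d^2 + 140*d)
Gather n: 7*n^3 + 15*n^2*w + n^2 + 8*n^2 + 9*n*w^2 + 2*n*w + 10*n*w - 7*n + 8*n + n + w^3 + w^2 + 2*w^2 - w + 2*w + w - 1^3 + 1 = 7*n^3 + n^2*(15*w + 9) + n*(9*w^2 + 12*w + 2) + w^3 + 3*w^2 + 2*w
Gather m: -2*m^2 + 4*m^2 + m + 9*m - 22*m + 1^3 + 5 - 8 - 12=2*m^2 - 12*m - 14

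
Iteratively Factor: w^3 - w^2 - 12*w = (w + 3)*(w^2 - 4*w) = w*(w + 3)*(w - 4)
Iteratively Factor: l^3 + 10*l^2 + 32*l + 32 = (l + 2)*(l^2 + 8*l + 16) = (l + 2)*(l + 4)*(l + 4)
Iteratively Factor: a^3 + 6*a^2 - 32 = (a + 4)*(a^2 + 2*a - 8) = (a + 4)^2*(a - 2)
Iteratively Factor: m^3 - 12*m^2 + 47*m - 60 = (m - 5)*(m^2 - 7*m + 12) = (m - 5)*(m - 4)*(m - 3)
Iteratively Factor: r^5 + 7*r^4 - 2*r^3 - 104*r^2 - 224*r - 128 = (r - 4)*(r^4 + 11*r^3 + 42*r^2 + 64*r + 32) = (r - 4)*(r + 1)*(r^3 + 10*r^2 + 32*r + 32) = (r - 4)*(r + 1)*(r + 2)*(r^2 + 8*r + 16) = (r - 4)*(r + 1)*(r + 2)*(r + 4)*(r + 4)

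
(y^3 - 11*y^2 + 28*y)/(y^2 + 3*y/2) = 2*(y^2 - 11*y + 28)/(2*y + 3)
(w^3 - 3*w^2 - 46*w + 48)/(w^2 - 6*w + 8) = (w^3 - 3*w^2 - 46*w + 48)/(w^2 - 6*w + 8)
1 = 1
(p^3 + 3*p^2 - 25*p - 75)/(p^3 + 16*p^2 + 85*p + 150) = (p^2 - 2*p - 15)/(p^2 + 11*p + 30)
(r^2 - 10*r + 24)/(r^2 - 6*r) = (r - 4)/r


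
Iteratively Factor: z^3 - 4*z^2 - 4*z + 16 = (z - 2)*(z^2 - 2*z - 8) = (z - 2)*(z + 2)*(z - 4)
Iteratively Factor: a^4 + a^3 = (a + 1)*(a^3) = a*(a + 1)*(a^2) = a^2*(a + 1)*(a)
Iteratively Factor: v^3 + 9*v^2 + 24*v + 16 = (v + 4)*(v^2 + 5*v + 4) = (v + 1)*(v + 4)*(v + 4)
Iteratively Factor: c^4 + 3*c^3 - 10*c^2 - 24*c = (c + 2)*(c^3 + c^2 - 12*c) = (c - 3)*(c + 2)*(c^2 + 4*c) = c*(c - 3)*(c + 2)*(c + 4)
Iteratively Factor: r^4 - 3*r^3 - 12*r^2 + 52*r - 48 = (r - 2)*(r^3 - r^2 - 14*r + 24) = (r - 3)*(r - 2)*(r^2 + 2*r - 8) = (r - 3)*(r - 2)*(r + 4)*(r - 2)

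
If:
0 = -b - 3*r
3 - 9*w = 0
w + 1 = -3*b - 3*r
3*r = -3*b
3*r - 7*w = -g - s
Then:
No Solution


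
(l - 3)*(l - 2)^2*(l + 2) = l^4 - 5*l^3 + 2*l^2 + 20*l - 24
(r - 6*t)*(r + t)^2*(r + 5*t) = r^4 + r^3*t - 31*r^2*t^2 - 61*r*t^3 - 30*t^4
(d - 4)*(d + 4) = d^2 - 16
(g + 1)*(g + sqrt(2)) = g^2 + g + sqrt(2)*g + sqrt(2)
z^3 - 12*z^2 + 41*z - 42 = (z - 7)*(z - 3)*(z - 2)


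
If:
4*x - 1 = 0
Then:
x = 1/4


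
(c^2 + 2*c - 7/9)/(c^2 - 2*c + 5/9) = (3*c + 7)/(3*c - 5)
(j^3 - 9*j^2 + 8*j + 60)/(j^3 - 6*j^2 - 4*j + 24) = (j - 5)/(j - 2)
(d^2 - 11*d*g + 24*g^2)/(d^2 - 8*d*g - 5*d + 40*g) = (d - 3*g)/(d - 5)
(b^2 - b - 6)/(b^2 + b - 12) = (b + 2)/(b + 4)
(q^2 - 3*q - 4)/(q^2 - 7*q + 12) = (q + 1)/(q - 3)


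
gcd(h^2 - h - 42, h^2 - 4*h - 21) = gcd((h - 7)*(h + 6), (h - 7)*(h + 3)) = h - 7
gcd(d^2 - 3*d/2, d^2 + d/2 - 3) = d - 3/2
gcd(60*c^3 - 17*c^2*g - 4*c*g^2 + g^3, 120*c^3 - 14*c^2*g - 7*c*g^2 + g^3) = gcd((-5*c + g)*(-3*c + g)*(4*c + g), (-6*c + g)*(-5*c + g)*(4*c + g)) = 20*c^2 + c*g - g^2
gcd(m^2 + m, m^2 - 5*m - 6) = m + 1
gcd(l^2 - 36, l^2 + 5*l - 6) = l + 6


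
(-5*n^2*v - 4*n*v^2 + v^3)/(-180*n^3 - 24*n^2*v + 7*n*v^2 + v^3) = v*(n + v)/(36*n^2 + 12*n*v + v^2)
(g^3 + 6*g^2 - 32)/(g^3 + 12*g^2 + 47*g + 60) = (g^2 + 2*g - 8)/(g^2 + 8*g + 15)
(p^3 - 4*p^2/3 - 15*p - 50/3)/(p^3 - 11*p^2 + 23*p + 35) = (3*p^2 + 11*p + 10)/(3*(p^2 - 6*p - 7))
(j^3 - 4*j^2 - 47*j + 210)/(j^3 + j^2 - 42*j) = (j - 5)/j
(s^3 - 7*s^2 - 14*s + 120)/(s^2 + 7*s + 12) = (s^2 - 11*s + 30)/(s + 3)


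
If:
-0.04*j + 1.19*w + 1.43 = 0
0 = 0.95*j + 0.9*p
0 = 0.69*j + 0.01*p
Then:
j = 0.00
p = 0.00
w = -1.20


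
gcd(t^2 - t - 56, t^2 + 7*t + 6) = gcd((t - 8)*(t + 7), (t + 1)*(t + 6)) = 1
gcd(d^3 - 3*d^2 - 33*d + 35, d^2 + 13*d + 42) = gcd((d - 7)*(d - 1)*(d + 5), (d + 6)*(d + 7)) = 1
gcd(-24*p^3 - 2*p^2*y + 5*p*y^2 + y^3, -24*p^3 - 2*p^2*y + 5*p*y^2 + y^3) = -24*p^3 - 2*p^2*y + 5*p*y^2 + y^3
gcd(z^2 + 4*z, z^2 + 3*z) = z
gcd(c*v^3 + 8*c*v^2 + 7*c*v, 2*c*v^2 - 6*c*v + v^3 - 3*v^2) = v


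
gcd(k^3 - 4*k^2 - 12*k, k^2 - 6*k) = k^2 - 6*k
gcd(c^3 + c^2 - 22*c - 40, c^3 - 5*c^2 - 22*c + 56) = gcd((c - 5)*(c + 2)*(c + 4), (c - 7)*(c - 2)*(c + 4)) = c + 4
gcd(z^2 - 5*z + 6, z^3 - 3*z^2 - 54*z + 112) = z - 2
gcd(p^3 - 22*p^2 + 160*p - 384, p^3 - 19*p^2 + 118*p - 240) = p^2 - 14*p + 48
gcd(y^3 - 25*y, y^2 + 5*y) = y^2 + 5*y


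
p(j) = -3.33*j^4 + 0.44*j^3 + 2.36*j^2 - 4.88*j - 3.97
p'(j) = -13.32*j^3 + 1.32*j^2 + 4.72*j - 4.88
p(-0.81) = -0.14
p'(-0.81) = -0.76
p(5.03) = -2044.46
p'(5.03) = -1642.89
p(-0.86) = -0.13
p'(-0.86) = 0.51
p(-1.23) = -2.84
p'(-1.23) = 16.10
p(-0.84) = -0.12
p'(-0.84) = -0.02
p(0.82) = -7.65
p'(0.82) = -7.47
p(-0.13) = -3.30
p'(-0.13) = -5.44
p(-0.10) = -3.46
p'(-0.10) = -5.33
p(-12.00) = -69416.77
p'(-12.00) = 23145.52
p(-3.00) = -249.70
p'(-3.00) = 352.48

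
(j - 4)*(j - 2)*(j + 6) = j^3 - 28*j + 48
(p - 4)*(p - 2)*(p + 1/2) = p^3 - 11*p^2/2 + 5*p + 4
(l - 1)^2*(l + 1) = l^3 - l^2 - l + 1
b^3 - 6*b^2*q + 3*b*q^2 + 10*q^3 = (b - 5*q)*(b - 2*q)*(b + q)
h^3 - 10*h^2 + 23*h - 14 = (h - 7)*(h - 2)*(h - 1)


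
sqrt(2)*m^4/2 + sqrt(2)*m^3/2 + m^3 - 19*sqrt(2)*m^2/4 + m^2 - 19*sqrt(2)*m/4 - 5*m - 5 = (m - 2*sqrt(2))*(m + sqrt(2)/2)*(m + 5*sqrt(2)/2)*(sqrt(2)*m/2 + sqrt(2)/2)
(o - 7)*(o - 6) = o^2 - 13*o + 42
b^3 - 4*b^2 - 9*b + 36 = (b - 4)*(b - 3)*(b + 3)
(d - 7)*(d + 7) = d^2 - 49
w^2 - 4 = (w - 2)*(w + 2)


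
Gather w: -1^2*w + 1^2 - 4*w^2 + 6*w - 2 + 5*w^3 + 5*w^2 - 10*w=5*w^3 + w^2 - 5*w - 1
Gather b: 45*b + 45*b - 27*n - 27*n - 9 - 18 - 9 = 90*b - 54*n - 36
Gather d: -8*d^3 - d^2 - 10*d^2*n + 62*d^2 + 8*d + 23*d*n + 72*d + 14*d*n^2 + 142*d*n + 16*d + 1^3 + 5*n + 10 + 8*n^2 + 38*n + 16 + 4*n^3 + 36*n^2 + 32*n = -8*d^3 + d^2*(61 - 10*n) + d*(14*n^2 + 165*n + 96) + 4*n^3 + 44*n^2 + 75*n + 27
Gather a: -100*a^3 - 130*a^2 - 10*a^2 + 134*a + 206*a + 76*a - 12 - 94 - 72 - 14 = -100*a^3 - 140*a^2 + 416*a - 192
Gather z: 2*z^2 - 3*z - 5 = 2*z^2 - 3*z - 5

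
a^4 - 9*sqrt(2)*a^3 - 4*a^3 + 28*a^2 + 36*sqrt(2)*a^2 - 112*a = a*(a - 4)*(a - 7*sqrt(2))*(a - 2*sqrt(2))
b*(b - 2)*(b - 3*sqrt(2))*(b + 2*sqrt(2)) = b^4 - 2*b^3 - sqrt(2)*b^3 - 12*b^2 + 2*sqrt(2)*b^2 + 24*b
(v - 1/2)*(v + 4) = v^2 + 7*v/2 - 2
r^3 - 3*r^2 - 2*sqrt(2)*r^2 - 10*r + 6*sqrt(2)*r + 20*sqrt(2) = (r - 5)*(r + 2)*(r - 2*sqrt(2))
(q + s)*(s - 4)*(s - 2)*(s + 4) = q*s^3 - 2*q*s^2 - 16*q*s + 32*q + s^4 - 2*s^3 - 16*s^2 + 32*s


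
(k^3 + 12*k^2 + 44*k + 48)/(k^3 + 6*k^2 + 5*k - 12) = (k^2 + 8*k + 12)/(k^2 + 2*k - 3)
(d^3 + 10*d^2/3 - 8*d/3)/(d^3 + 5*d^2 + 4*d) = (d - 2/3)/(d + 1)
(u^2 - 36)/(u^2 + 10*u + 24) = (u - 6)/(u + 4)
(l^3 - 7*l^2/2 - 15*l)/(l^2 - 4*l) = (l^2 - 7*l/2 - 15)/(l - 4)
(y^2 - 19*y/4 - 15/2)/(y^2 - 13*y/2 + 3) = (4*y + 5)/(2*(2*y - 1))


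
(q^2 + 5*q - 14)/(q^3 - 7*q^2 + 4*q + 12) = (q + 7)/(q^2 - 5*q - 6)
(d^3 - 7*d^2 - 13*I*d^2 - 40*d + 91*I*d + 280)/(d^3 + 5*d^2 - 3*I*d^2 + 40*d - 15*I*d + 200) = (d^2 - d*(7 + 5*I) + 35*I)/(d^2 + 5*d*(1 + I) + 25*I)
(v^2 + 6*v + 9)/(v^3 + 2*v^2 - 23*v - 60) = (v + 3)/(v^2 - v - 20)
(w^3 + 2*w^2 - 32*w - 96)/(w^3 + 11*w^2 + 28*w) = (w^2 - 2*w - 24)/(w*(w + 7))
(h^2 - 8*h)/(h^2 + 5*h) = (h - 8)/(h + 5)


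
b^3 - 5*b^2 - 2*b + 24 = (b - 4)*(b - 3)*(b + 2)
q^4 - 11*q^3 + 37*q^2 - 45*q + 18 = (q - 6)*(q - 3)*(q - 1)^2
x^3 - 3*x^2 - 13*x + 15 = (x - 5)*(x - 1)*(x + 3)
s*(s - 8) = s^2 - 8*s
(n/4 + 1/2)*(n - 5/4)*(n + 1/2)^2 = n^4/4 + 7*n^3/16 - 3*n^2/8 - 37*n/64 - 5/32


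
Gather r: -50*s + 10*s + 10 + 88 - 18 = 80 - 40*s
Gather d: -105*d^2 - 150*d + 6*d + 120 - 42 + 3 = -105*d^2 - 144*d + 81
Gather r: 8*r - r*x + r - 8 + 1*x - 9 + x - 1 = r*(9 - x) + 2*x - 18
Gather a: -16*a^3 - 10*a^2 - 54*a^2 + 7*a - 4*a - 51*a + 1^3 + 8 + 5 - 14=-16*a^3 - 64*a^2 - 48*a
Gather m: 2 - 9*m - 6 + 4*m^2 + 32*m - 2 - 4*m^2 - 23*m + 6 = 0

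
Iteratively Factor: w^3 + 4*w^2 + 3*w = (w + 3)*(w^2 + w) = (w + 1)*(w + 3)*(w)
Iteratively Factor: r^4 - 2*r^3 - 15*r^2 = (r + 3)*(r^3 - 5*r^2) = (r - 5)*(r + 3)*(r^2) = r*(r - 5)*(r + 3)*(r)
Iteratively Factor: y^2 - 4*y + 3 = (y - 3)*(y - 1)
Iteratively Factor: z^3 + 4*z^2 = (z)*(z^2 + 4*z) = z*(z + 4)*(z)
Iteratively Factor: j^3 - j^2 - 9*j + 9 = (j - 3)*(j^2 + 2*j - 3) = (j - 3)*(j + 3)*(j - 1)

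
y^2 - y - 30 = (y - 6)*(y + 5)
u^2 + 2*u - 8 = (u - 2)*(u + 4)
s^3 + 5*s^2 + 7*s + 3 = (s + 1)^2*(s + 3)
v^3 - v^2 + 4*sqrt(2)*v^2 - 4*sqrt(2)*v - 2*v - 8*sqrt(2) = (v - 2)*(v + 1)*(v + 4*sqrt(2))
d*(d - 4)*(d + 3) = d^3 - d^2 - 12*d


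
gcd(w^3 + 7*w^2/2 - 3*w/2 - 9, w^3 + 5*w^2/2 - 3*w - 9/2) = w^2 + 3*w/2 - 9/2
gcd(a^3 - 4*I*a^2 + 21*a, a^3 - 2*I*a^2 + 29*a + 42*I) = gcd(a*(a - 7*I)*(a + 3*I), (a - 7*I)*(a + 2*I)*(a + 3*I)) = a^2 - 4*I*a + 21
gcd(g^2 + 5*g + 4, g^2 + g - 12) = g + 4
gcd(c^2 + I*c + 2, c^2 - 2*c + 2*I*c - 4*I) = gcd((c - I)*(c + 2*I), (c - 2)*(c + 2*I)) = c + 2*I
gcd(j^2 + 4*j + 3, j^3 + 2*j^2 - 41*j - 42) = j + 1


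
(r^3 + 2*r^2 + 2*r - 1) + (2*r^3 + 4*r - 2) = 3*r^3 + 2*r^2 + 6*r - 3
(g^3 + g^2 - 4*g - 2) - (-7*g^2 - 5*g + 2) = g^3 + 8*g^2 + g - 4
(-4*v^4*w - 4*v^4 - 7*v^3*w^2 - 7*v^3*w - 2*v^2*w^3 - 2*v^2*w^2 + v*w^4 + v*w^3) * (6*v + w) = -24*v^5*w - 24*v^5 - 46*v^4*w^2 - 46*v^4*w - 19*v^3*w^3 - 19*v^3*w^2 + 4*v^2*w^4 + 4*v^2*w^3 + v*w^5 + v*w^4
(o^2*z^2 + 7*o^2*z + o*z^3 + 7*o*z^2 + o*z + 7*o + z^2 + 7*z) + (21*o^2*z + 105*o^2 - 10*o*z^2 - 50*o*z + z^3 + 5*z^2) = o^2*z^2 + 28*o^2*z + 105*o^2 + o*z^3 - 3*o*z^2 - 49*o*z + 7*o + z^3 + 6*z^2 + 7*z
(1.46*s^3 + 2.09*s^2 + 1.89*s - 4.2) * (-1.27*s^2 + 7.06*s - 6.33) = -1.8542*s^5 + 7.6533*s^4 + 3.1133*s^3 + 5.4477*s^2 - 41.6157*s + 26.586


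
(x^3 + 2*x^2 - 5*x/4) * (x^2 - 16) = x^5 + 2*x^4 - 69*x^3/4 - 32*x^2 + 20*x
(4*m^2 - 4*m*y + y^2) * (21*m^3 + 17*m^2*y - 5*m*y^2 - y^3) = 84*m^5 - 16*m^4*y - 67*m^3*y^2 + 33*m^2*y^3 - m*y^4 - y^5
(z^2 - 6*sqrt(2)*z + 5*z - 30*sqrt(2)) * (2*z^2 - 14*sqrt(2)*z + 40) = 2*z^4 - 26*sqrt(2)*z^3 + 10*z^3 - 130*sqrt(2)*z^2 + 208*z^2 - 240*sqrt(2)*z + 1040*z - 1200*sqrt(2)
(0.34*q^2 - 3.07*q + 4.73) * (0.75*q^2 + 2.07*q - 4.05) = 0.255*q^4 - 1.5987*q^3 - 4.1844*q^2 + 22.2246*q - 19.1565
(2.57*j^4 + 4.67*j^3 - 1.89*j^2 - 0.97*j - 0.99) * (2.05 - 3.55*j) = -9.1235*j^5 - 11.31*j^4 + 16.283*j^3 - 0.431*j^2 + 1.526*j - 2.0295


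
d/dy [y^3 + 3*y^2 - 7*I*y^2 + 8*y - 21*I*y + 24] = 3*y^2 + y*(6 - 14*I) + 8 - 21*I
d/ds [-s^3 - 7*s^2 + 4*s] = -3*s^2 - 14*s + 4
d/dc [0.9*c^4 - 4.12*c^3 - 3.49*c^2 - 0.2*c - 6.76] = 3.6*c^3 - 12.36*c^2 - 6.98*c - 0.2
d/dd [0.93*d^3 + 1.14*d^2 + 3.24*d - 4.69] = 2.79*d^2 + 2.28*d + 3.24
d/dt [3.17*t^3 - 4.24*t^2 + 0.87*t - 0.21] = 9.51*t^2 - 8.48*t + 0.87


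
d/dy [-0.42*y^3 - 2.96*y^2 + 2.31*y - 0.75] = -1.26*y^2 - 5.92*y + 2.31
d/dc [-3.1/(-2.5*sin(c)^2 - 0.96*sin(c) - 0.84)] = -(15.5*sin(c) + 2.976)*cos(c)/(2.5*sin(c)^2 + 0.96*sin(c) + 0.84)^2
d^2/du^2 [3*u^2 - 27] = 6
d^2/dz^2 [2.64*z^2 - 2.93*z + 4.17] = 5.28000000000000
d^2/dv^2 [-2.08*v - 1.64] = 0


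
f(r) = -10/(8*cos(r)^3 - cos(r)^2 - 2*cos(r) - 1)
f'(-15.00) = 6.84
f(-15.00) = 2.80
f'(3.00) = -0.55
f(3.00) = 1.29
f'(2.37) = -8.96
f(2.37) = 3.30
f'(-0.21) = 3.11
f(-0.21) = -2.80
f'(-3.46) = -1.44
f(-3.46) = 1.46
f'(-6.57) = 4.95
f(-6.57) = -3.10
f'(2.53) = -4.61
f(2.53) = 2.26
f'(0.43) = -11.94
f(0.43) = -4.23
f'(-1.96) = 30.31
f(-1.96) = 12.16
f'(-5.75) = -26.42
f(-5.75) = -6.08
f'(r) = -10*(24*sin(r)*cos(r)^2 - 2*sin(r)*cos(r) - 2*sin(r))/(8*cos(r)^3 - cos(r)^2 - 2*cos(r) - 1)^2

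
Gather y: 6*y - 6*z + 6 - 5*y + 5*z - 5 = y - z + 1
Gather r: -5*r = -5*r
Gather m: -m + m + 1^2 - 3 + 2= 0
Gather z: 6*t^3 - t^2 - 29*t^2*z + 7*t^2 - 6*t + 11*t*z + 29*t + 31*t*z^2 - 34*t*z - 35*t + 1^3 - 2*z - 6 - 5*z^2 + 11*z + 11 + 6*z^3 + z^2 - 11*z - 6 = 6*t^3 + 6*t^2 - 12*t + 6*z^3 + z^2*(31*t - 4) + z*(-29*t^2 - 23*t - 2)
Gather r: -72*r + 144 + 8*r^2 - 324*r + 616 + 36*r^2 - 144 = 44*r^2 - 396*r + 616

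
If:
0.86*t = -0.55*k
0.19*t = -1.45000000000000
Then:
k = 11.93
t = -7.63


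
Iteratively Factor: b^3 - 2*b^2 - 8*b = (b)*(b^2 - 2*b - 8) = b*(b - 4)*(b + 2)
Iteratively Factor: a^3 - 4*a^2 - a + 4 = (a + 1)*(a^2 - 5*a + 4) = (a - 1)*(a + 1)*(a - 4)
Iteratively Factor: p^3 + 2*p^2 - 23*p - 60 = (p + 4)*(p^2 - 2*p - 15) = (p + 3)*(p + 4)*(p - 5)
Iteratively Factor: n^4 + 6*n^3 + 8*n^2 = (n + 4)*(n^3 + 2*n^2) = n*(n + 4)*(n^2 + 2*n) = n*(n + 2)*(n + 4)*(n)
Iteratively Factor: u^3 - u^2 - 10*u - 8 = (u - 4)*(u^2 + 3*u + 2) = (u - 4)*(u + 2)*(u + 1)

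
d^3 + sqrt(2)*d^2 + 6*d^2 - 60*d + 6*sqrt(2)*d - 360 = (d + 6)*(d - 5*sqrt(2))*(d + 6*sqrt(2))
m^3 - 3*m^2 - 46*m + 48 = (m - 8)*(m - 1)*(m + 6)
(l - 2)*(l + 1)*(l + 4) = l^3 + 3*l^2 - 6*l - 8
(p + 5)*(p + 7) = p^2 + 12*p + 35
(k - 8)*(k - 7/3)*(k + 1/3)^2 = k^4 - 29*k^3/3 + 107*k^2/9 + 305*k/27 + 56/27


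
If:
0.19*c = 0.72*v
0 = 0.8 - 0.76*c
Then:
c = 1.05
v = 0.28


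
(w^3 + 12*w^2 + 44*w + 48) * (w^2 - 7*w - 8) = w^5 + 5*w^4 - 48*w^3 - 356*w^2 - 688*w - 384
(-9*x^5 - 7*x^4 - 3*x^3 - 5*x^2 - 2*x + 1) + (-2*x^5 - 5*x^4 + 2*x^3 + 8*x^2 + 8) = -11*x^5 - 12*x^4 - x^3 + 3*x^2 - 2*x + 9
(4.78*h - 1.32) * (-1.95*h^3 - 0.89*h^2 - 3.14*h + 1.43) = -9.321*h^4 - 1.6802*h^3 - 13.8344*h^2 + 10.9802*h - 1.8876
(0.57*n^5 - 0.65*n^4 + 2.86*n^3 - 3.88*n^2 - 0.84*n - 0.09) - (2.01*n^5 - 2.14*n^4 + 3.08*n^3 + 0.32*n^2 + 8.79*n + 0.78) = -1.44*n^5 + 1.49*n^4 - 0.22*n^3 - 4.2*n^2 - 9.63*n - 0.87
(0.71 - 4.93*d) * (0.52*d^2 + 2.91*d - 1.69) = -2.5636*d^3 - 13.9771*d^2 + 10.3978*d - 1.1999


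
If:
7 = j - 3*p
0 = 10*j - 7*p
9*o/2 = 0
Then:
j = -49/23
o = 0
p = -70/23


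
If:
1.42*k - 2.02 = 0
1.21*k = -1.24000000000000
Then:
No Solution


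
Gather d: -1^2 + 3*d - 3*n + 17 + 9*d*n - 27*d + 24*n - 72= d*(9*n - 24) + 21*n - 56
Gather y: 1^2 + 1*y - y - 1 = 0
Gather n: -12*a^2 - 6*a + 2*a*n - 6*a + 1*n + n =-12*a^2 - 12*a + n*(2*a + 2)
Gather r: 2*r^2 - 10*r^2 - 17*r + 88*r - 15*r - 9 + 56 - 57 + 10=-8*r^2 + 56*r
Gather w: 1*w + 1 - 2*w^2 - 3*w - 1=-2*w^2 - 2*w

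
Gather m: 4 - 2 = 2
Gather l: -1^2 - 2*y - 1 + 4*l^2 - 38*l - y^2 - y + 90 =4*l^2 - 38*l - y^2 - 3*y + 88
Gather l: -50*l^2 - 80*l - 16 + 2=-50*l^2 - 80*l - 14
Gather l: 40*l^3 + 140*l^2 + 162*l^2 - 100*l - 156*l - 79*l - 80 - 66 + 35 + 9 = 40*l^3 + 302*l^2 - 335*l - 102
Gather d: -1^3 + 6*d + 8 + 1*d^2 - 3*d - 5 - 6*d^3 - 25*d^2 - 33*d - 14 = -6*d^3 - 24*d^2 - 30*d - 12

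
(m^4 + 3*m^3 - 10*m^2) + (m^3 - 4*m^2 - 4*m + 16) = m^4 + 4*m^3 - 14*m^2 - 4*m + 16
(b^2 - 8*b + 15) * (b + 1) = b^3 - 7*b^2 + 7*b + 15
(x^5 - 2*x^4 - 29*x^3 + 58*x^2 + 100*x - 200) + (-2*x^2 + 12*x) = x^5 - 2*x^4 - 29*x^3 + 56*x^2 + 112*x - 200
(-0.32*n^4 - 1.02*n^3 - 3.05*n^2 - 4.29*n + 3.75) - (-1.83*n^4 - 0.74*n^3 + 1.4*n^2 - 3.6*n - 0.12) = 1.51*n^4 - 0.28*n^3 - 4.45*n^2 - 0.69*n + 3.87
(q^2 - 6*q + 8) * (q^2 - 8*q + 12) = q^4 - 14*q^3 + 68*q^2 - 136*q + 96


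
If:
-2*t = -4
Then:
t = 2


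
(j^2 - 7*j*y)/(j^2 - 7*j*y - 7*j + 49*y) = j/(j - 7)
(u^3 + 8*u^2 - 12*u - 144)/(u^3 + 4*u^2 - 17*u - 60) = (u^2 + 12*u + 36)/(u^2 + 8*u + 15)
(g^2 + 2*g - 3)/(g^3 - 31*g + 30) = (g + 3)/(g^2 + g - 30)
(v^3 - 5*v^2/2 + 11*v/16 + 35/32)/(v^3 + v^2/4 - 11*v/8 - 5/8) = (v - 7/4)/(v + 1)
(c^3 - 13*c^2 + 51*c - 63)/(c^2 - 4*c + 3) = (c^2 - 10*c + 21)/(c - 1)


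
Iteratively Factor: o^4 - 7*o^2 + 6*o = (o + 3)*(o^3 - 3*o^2 + 2*o) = o*(o + 3)*(o^2 - 3*o + 2) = o*(o - 2)*(o + 3)*(o - 1)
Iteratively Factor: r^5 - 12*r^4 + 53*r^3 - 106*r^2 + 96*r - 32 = (r - 4)*(r^4 - 8*r^3 + 21*r^2 - 22*r + 8) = (r - 4)^2*(r^3 - 4*r^2 + 5*r - 2) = (r - 4)^2*(r - 1)*(r^2 - 3*r + 2) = (r - 4)^2*(r - 1)^2*(r - 2)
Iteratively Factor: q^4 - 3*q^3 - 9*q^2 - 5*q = (q - 5)*(q^3 + 2*q^2 + q) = (q - 5)*(q + 1)*(q^2 + q) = (q - 5)*(q + 1)^2*(q)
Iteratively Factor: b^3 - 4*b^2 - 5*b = (b - 5)*(b^2 + b) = b*(b - 5)*(b + 1)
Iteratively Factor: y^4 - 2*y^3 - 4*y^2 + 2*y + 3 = (y - 3)*(y^3 + y^2 - y - 1) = (y - 3)*(y - 1)*(y^2 + 2*y + 1) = (y - 3)*(y - 1)*(y + 1)*(y + 1)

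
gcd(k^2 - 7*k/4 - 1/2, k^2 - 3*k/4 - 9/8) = 1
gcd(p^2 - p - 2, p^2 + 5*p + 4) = p + 1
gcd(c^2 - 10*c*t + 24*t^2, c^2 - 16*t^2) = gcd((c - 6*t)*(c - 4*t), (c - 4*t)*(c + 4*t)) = -c + 4*t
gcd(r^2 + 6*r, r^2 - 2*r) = r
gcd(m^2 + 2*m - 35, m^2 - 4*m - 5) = m - 5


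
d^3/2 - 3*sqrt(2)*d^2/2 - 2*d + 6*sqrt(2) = (d/2 + 1)*(d - 2)*(d - 3*sqrt(2))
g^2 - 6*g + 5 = (g - 5)*(g - 1)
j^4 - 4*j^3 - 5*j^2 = j^2*(j - 5)*(j + 1)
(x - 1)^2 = x^2 - 2*x + 1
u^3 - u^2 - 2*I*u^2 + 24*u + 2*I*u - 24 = (u - 1)*(u - 6*I)*(u + 4*I)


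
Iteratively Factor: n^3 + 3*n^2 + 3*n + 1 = (n + 1)*(n^2 + 2*n + 1) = (n + 1)^2*(n + 1)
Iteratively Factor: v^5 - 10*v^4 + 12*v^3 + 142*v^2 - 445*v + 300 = (v - 1)*(v^4 - 9*v^3 + 3*v^2 + 145*v - 300) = (v - 3)*(v - 1)*(v^3 - 6*v^2 - 15*v + 100) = (v - 3)*(v - 1)*(v + 4)*(v^2 - 10*v + 25) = (v - 5)*(v - 3)*(v - 1)*(v + 4)*(v - 5)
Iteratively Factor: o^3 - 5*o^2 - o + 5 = (o - 1)*(o^2 - 4*o - 5) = (o - 5)*(o - 1)*(o + 1)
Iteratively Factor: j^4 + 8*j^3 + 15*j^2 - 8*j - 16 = (j - 1)*(j^3 + 9*j^2 + 24*j + 16) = (j - 1)*(j + 1)*(j^2 + 8*j + 16) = (j - 1)*(j + 1)*(j + 4)*(j + 4)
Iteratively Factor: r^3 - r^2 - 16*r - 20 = (r + 2)*(r^2 - 3*r - 10) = (r - 5)*(r + 2)*(r + 2)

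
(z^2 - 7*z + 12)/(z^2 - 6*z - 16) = (-z^2 + 7*z - 12)/(-z^2 + 6*z + 16)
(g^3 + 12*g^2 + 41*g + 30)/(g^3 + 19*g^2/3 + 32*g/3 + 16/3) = 3*(g^2 + 11*g + 30)/(3*g^2 + 16*g + 16)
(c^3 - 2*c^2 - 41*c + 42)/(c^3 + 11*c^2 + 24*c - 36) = (c - 7)/(c + 6)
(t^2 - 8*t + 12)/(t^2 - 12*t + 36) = (t - 2)/(t - 6)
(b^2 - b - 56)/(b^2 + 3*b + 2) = (b^2 - b - 56)/(b^2 + 3*b + 2)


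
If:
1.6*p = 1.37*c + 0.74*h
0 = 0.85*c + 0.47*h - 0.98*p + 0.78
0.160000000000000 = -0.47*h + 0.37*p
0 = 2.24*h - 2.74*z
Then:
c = -26.93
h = -29.08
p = -36.51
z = -23.78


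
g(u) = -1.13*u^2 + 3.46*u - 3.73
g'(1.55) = -0.04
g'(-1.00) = 5.72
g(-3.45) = -29.12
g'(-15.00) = 37.36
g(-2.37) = -18.28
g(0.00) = -3.73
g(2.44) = -2.02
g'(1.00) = 1.20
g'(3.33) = -4.07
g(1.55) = -1.08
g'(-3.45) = 11.26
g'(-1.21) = 6.19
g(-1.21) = -9.57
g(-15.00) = -309.88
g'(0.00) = 3.46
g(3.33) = -4.74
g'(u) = 3.46 - 2.26*u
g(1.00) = -1.40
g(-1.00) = -8.32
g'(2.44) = -2.05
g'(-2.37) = 8.82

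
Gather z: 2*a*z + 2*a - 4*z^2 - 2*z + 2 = 2*a - 4*z^2 + z*(2*a - 2) + 2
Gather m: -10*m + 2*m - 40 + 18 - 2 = -8*m - 24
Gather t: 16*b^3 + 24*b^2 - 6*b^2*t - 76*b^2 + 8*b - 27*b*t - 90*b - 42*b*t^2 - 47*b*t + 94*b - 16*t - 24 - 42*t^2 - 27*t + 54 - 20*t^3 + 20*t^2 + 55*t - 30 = 16*b^3 - 52*b^2 + 12*b - 20*t^3 + t^2*(-42*b - 22) + t*(-6*b^2 - 74*b + 12)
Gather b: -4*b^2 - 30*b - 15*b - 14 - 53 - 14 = -4*b^2 - 45*b - 81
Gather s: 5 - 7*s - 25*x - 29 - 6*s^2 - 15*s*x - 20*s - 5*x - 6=-6*s^2 + s*(-15*x - 27) - 30*x - 30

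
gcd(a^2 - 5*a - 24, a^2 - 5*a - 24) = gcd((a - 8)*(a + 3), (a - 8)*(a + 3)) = a^2 - 5*a - 24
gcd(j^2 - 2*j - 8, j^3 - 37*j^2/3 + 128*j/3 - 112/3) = j - 4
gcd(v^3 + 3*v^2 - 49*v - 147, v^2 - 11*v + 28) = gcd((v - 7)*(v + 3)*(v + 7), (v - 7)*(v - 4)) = v - 7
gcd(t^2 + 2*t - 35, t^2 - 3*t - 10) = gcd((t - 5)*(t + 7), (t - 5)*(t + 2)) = t - 5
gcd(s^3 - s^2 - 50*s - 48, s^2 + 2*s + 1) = s + 1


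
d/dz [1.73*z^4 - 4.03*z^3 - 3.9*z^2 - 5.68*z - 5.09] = 6.92*z^3 - 12.09*z^2 - 7.8*z - 5.68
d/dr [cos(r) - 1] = -sin(r)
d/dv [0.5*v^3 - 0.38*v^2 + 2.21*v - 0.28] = 1.5*v^2 - 0.76*v + 2.21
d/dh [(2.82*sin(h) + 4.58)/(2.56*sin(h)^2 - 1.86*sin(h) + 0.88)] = (-7.2192*sin(h)^2 - 23.4496*sin(h) + 11.0004)*cos(h)/(6.5536*sin(h)^4 - 9.5232*sin(h)^3 + 7.9652*sin(h)^2 - 3.2736*sin(h) + 0.7744)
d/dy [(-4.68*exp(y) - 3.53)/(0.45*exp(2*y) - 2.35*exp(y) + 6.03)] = (2.106*exp(2*y) + 3.177*exp(y) - 36.5159)*exp(y)/(0.2025*exp(4*y) - 2.115*exp(3*y) + 10.9495*exp(2*y) - 28.341*exp(y) + 36.3609)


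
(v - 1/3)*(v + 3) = v^2 + 8*v/3 - 1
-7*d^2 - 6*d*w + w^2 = (-7*d + w)*(d + w)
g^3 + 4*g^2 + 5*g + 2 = (g + 1)^2*(g + 2)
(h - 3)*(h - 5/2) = h^2 - 11*h/2 + 15/2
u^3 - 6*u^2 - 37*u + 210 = (u - 7)*(u - 5)*(u + 6)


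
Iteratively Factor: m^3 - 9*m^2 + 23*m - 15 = (m - 1)*(m^2 - 8*m + 15) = (m - 3)*(m - 1)*(m - 5)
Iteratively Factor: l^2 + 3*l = (l + 3)*(l)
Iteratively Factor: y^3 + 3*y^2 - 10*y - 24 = (y + 2)*(y^2 + y - 12) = (y - 3)*(y + 2)*(y + 4)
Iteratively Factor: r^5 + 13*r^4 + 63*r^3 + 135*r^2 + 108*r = (r + 3)*(r^4 + 10*r^3 + 33*r^2 + 36*r) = (r + 3)^2*(r^3 + 7*r^2 + 12*r) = r*(r + 3)^2*(r^2 + 7*r + 12) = r*(r + 3)^2*(r + 4)*(r + 3)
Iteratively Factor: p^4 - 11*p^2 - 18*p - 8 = (p + 1)*(p^3 - p^2 - 10*p - 8) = (p + 1)*(p + 2)*(p^2 - 3*p - 4) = (p - 4)*(p + 1)*(p + 2)*(p + 1)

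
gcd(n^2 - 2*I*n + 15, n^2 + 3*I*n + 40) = n - 5*I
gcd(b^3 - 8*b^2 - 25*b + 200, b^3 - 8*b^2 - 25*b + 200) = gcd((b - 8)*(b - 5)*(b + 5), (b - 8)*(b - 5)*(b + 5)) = b^3 - 8*b^2 - 25*b + 200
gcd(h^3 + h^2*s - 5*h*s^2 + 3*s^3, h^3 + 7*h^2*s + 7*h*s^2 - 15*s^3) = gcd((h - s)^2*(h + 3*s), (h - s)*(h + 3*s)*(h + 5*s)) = -h^2 - 2*h*s + 3*s^2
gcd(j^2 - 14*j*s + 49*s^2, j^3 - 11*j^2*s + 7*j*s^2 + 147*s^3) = j^2 - 14*j*s + 49*s^2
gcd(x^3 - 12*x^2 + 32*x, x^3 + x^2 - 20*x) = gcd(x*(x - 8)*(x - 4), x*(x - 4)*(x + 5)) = x^2 - 4*x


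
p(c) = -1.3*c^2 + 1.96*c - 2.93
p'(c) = 1.96 - 2.6*c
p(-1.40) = -8.22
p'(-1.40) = 5.60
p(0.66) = -2.20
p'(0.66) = 0.24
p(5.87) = -36.22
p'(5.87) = -13.30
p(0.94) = -2.24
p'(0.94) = -0.48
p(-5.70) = -56.34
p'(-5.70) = 16.78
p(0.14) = -2.68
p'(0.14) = 1.60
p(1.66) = -3.26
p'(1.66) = -2.36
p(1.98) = -4.15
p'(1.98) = -3.19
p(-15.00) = -324.83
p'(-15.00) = 40.96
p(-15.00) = -324.83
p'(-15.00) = 40.96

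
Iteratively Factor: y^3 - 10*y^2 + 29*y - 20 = (y - 4)*(y^2 - 6*y + 5) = (y - 5)*(y - 4)*(y - 1)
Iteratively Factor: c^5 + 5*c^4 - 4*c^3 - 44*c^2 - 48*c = (c)*(c^4 + 5*c^3 - 4*c^2 - 44*c - 48) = c*(c - 3)*(c^3 + 8*c^2 + 20*c + 16) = c*(c - 3)*(c + 4)*(c^2 + 4*c + 4) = c*(c - 3)*(c + 2)*(c + 4)*(c + 2)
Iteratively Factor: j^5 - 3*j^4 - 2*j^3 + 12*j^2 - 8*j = (j)*(j^4 - 3*j^3 - 2*j^2 + 12*j - 8) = j*(j - 1)*(j^3 - 2*j^2 - 4*j + 8) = j*(j - 1)*(j + 2)*(j^2 - 4*j + 4) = j*(j - 2)*(j - 1)*(j + 2)*(j - 2)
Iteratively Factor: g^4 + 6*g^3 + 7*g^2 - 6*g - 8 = (g + 4)*(g^3 + 2*g^2 - g - 2) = (g - 1)*(g + 4)*(g^2 + 3*g + 2) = (g - 1)*(g + 2)*(g + 4)*(g + 1)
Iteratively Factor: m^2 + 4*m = (m)*(m + 4)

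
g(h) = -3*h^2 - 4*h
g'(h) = -6*h - 4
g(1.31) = -10.39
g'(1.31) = -11.86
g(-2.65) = -10.47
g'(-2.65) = 11.90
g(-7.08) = -122.06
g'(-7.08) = 38.48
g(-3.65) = -25.37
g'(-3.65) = 17.90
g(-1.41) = -0.32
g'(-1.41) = 4.46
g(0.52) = -2.89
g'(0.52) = -7.12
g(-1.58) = -1.17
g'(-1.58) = 5.48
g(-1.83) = -2.73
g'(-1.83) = 6.98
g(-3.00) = -15.00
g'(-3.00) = 14.00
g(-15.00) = -615.00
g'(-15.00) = 86.00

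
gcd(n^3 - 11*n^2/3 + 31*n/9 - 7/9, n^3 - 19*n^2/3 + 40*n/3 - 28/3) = n - 7/3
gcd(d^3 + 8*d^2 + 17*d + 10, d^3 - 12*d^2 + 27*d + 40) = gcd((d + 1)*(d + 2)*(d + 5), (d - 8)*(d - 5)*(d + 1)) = d + 1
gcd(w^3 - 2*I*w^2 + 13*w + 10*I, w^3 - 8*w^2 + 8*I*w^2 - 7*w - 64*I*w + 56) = w + I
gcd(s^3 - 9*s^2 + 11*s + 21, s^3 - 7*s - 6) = s^2 - 2*s - 3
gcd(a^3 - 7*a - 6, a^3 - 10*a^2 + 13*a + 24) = a^2 - 2*a - 3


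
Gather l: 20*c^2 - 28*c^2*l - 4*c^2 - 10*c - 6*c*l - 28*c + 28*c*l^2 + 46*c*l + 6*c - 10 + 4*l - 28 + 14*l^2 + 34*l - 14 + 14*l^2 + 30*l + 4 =16*c^2 - 32*c + l^2*(28*c + 28) + l*(-28*c^2 + 40*c + 68) - 48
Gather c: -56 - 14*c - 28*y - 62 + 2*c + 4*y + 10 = -12*c - 24*y - 108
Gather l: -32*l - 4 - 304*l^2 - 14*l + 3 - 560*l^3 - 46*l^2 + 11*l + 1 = -560*l^3 - 350*l^2 - 35*l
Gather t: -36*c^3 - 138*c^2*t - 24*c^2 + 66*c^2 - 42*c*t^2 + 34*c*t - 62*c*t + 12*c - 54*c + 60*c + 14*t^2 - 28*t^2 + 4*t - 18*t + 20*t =-36*c^3 + 42*c^2 + 18*c + t^2*(-42*c - 14) + t*(-138*c^2 - 28*c + 6)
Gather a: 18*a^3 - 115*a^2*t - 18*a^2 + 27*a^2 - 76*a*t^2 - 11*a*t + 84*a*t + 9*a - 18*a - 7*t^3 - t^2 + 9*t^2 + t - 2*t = 18*a^3 + a^2*(9 - 115*t) + a*(-76*t^2 + 73*t - 9) - 7*t^3 + 8*t^2 - t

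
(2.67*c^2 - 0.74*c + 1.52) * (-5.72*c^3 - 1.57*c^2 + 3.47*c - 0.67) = -15.2724*c^5 + 0.0408999999999997*c^4 + 1.7323*c^3 - 6.7431*c^2 + 5.7702*c - 1.0184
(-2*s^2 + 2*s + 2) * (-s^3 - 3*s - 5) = 2*s^5 - 2*s^4 + 4*s^3 + 4*s^2 - 16*s - 10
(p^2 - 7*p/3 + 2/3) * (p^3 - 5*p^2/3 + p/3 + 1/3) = p^5 - 4*p^4 + 44*p^3/9 - 14*p^2/9 - 5*p/9 + 2/9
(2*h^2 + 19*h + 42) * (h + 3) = 2*h^3 + 25*h^2 + 99*h + 126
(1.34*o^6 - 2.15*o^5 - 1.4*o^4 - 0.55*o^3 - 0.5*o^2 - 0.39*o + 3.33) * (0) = 0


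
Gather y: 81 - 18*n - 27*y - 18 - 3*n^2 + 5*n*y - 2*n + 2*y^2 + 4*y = -3*n^2 - 20*n + 2*y^2 + y*(5*n - 23) + 63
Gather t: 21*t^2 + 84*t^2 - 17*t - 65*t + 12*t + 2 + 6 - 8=105*t^2 - 70*t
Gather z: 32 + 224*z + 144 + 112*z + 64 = 336*z + 240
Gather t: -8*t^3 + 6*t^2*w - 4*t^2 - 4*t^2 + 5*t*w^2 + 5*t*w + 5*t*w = -8*t^3 + t^2*(6*w - 8) + t*(5*w^2 + 10*w)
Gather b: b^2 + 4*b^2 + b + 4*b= 5*b^2 + 5*b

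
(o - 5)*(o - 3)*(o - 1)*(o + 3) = o^4 - 6*o^3 - 4*o^2 + 54*o - 45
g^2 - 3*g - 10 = (g - 5)*(g + 2)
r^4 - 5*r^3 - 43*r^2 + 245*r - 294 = (r - 7)*(r - 3)*(r - 2)*(r + 7)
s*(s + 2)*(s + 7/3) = s^3 + 13*s^2/3 + 14*s/3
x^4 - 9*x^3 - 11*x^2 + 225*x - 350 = (x - 7)*(x - 5)*(x - 2)*(x + 5)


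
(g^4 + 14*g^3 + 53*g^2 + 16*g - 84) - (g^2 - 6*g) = g^4 + 14*g^3 + 52*g^2 + 22*g - 84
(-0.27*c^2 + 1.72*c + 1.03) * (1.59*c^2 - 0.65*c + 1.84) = -0.4293*c^4 + 2.9103*c^3 + 0.0229*c^2 + 2.4953*c + 1.8952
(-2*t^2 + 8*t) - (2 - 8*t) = -2*t^2 + 16*t - 2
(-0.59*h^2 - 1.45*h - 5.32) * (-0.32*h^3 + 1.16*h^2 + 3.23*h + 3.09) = 0.1888*h^5 - 0.2204*h^4 - 1.8853*h^3 - 12.6778*h^2 - 21.6641*h - 16.4388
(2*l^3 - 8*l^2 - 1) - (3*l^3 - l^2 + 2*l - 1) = -l^3 - 7*l^2 - 2*l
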